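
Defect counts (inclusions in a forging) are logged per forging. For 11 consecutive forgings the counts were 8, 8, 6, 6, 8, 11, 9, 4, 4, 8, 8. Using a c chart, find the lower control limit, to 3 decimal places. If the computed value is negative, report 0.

c̄ = (8 + 8 + 6 + 6 + 8 + 11 + 9 + 4 + 4 + 8 + 8) / 11 = 80 / 11 = 7.2727
LCL = c̄ − 3√c̄ = 7.2727 − 3 × 2.6968 = -0.8177 → 0 (cannot be negative)

0.000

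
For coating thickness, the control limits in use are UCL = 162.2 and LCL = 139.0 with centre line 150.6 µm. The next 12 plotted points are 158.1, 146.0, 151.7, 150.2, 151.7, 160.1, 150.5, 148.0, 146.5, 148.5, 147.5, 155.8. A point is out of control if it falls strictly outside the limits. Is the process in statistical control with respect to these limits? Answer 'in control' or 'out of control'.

All 12 points lie within [139.0, 162.2].

in control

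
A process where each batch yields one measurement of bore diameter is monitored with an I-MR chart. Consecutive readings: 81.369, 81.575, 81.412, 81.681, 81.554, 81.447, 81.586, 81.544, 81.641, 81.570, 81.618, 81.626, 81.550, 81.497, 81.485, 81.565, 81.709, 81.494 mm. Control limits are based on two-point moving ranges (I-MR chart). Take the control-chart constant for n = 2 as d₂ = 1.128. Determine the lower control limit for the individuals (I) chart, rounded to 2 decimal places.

X̄ = (81.369 + 81.575 + 81.412 + 81.681 + 81.554 + 81.447 + 81.586 + 81.544 + 81.641 + 81.570 + 81.618 + 81.626 + 81.550 + 81.497 + 81.485 + 81.565 + 81.709 + 81.494) / 18 = 81.5513
Moving ranges: 0.206, 0.163, 0.269, 0.127, 0.107, 0.139, 0.042, 0.097, 0.071, 0.048, 0.008, 0.076, 0.053, 0.012, 0.080, 0.144, 0.215; M̄R̄ = 1.8570 / 17 = 0.1092
LCL = X̄ − 3·M̄R̄/d₂ = 81.5513 − 3 × 0.1092 / 1.128 = 81.2608

81.26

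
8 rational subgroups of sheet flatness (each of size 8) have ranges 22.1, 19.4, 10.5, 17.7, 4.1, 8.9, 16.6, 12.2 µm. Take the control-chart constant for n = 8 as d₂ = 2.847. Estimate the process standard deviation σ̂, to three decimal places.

R̄ = (22.1 + 19.4 + 10.5 + 17.7 + 4.1 + 8.9 + 16.6 + 12.2) / 8 = 13.9375
σ̂ = R̄ / d₂ = 13.9375 / 2.847 = 4.8955

4.896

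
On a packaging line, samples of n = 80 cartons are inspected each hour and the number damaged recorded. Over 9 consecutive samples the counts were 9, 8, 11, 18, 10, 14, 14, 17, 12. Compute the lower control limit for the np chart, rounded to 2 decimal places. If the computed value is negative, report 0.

p̄ = Σdᵢ / (k·n) = 113 / (9 × 80) = 0.15694
LCL = np̄ − 3·√(np̄(1−p̄)) = 12.5556 − 3 × 3.2535 = 2.7952

2.80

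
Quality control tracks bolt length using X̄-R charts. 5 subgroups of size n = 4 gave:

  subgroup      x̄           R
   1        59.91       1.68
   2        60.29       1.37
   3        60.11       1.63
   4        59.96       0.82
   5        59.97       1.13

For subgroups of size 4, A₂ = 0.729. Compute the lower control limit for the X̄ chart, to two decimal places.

59.08

X̄̄ = (59.91 + 60.29 + 60.11 + 59.96 + 59.97) / 5 = 300.2400 / 5 = 60.0480
R̄ = (1.68 + 1.37 + 1.63 + 0.82 + 1.13) / 5 = 6.6300 / 5 = 1.3260
LCL = X̄̄ − A₂·R̄ = 60.0480 − 0.729 × 1.3260 = 59.0813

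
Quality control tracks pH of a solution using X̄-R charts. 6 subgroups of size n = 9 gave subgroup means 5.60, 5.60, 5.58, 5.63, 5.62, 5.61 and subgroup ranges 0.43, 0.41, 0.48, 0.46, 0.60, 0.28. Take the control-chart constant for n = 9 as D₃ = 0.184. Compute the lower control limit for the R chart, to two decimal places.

R̄ = (0.43 + 0.41 + 0.48 + 0.46 + 0.60 + 0.28) / 6 = 2.6600 / 6 = 0.4433
LCL_R = D₃·R̄ = 0.184 × 0.4433 = 0.0816

0.08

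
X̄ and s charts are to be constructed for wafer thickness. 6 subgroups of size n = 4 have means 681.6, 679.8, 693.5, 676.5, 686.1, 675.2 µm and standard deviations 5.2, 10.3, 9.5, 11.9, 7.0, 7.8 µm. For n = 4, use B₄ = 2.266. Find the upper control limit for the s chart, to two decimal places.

s̄ = (5.2 + 10.3 + 9.5 + 11.9 + 7.0 + 7.8) / 6 = 8.6167
UCL_s = B₄·s̄ = 2.266 × 8.6167 = 19.5254

19.53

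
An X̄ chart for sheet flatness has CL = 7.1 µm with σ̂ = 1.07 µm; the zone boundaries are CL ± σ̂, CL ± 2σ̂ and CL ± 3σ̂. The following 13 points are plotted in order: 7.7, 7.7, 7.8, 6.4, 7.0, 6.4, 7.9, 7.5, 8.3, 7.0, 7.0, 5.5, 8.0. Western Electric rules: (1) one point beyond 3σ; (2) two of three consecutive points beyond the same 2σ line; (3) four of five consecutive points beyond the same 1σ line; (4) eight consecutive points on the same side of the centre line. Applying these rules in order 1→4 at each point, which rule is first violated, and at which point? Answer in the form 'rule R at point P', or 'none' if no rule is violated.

none

Zone of each point (C = within 1σ̂, B = 1σ̂–2σ̂, A = 2σ̂–3σ̂, * = beyond 3σ̂; sign = side of CL): 1:+C, 2:+C, 3:+C, 4:-C, 5:-C, 6:-C, 7:+C, 8:+C, 9:+B, 10:-C, 11:-C, 12:-B, 13:+C
No rule fires across all 13 points.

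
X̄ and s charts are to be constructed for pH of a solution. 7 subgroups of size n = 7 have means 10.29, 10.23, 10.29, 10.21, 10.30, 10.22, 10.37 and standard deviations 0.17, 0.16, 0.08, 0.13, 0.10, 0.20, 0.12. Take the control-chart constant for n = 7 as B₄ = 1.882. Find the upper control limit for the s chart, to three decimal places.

0.258

s̄ = (0.17 + 0.16 + 0.08 + 0.13 + 0.10 + 0.20 + 0.12) / 7 = 0.1371
UCL_s = B₄·s̄ = 1.882 × 0.1371 = 0.2581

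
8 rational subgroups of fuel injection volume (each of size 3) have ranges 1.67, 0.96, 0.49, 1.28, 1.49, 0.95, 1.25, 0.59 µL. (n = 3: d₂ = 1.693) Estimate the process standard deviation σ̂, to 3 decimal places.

R̄ = (1.67 + 0.96 + 0.49 + 1.28 + 1.49 + 0.95 + 1.25 + 0.59) / 8 = 1.0850
σ̂ = R̄ / d₂ = 1.0850 / 1.693 = 0.6409

0.641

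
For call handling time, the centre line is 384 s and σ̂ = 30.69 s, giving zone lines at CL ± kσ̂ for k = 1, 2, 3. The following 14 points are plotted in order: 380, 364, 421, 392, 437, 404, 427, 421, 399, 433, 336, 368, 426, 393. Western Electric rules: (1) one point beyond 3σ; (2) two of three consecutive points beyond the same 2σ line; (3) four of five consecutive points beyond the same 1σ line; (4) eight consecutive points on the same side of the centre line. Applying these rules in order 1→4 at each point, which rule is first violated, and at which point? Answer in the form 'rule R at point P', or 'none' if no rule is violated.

rule 4 at point 10

Zone of each point (C = within 1σ̂, B = 1σ̂–2σ̂, A = 2σ̂–3σ̂, * = beyond 3σ̂; sign = side of CL): 1:-C, 2:-C, 3:+B, 4:+C, 5:+B, 6:+C, 7:+B, 8:+B, 9:+C, 10:+B, 11:-B, 12:-C, 13:+B, 14:+C
Rule 4 (eight consecutive points on the same side of the centre line) is satisfied at point 10.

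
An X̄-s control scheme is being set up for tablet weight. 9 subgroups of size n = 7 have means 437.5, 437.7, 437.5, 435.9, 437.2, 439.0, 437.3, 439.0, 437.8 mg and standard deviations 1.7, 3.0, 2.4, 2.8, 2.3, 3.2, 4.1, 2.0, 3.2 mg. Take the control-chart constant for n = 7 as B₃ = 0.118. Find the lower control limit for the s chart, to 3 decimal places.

0.324

s̄ = (1.7 + 3.0 + 2.4 + 2.8 + 2.3 + 3.2 + 4.1 + 2.0 + 3.2) / 9 = 2.7444
LCL_s = B₃·s̄ = 0.118 × 2.7444 = 0.3238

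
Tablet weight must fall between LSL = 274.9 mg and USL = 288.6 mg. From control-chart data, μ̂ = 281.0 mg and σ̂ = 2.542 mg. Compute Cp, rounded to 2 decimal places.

Cp = (USL − LSL) / (6σ̂) = (288.6 − 274.9) / (6 × 2.542) = 13.7000 / 15.2520 = 0.8982

0.90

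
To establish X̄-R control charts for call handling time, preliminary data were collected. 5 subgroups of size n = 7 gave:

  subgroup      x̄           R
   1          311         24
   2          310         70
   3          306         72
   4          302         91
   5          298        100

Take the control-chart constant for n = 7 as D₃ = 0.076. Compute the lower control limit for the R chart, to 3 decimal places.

R̄ = (24 + 70 + 72 + 91 + 100) / 5 = 357.0000 / 5 = 71.4000
LCL_R = D₃·R̄ = 0.076 × 71.4000 = 5.4264

5.426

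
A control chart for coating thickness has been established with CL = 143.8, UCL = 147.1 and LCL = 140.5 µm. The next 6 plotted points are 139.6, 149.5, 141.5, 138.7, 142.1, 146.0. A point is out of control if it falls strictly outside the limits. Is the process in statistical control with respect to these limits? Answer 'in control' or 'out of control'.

Compare each point to [140.5, 147.1]: sample 1 = 139.6 < LCL; sample 2 = 149.5 > UCL; sample 4 = 138.7 < LCL.

out of control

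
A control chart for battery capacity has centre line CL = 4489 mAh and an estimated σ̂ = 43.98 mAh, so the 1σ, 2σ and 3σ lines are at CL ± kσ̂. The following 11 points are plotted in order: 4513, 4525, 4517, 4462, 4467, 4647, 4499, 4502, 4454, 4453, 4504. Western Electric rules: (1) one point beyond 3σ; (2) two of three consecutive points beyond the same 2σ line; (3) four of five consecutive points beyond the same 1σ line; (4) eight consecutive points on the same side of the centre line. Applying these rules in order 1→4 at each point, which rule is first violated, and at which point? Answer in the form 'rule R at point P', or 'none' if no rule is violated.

rule 1 at point 6

Zone of each point (C = within 1σ̂, B = 1σ̂–2σ̂, A = 2σ̂–3σ̂, * = beyond 3σ̂; sign = side of CL): 1:+C, 2:+C, 3:+C, 4:-C, 5:-C, 6:+*, 7:+C, 8:+C, 9:-C, 10:-C, 11:+C
Rule 1 (one point beyond the 3σ limits) is satisfied at point 6.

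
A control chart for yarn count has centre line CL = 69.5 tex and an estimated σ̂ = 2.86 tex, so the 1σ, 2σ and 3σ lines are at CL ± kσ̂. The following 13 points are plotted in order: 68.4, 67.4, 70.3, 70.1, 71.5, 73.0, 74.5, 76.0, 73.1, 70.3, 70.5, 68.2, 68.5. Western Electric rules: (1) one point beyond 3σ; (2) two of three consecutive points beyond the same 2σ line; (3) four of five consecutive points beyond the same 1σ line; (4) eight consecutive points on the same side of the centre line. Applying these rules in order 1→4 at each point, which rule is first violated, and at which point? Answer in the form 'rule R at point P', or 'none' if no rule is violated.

Zone of each point (C = within 1σ̂, B = 1σ̂–2σ̂, A = 2σ̂–3σ̂, * = beyond 3σ̂; sign = side of CL): 1:-C, 2:-C, 3:+C, 4:+C, 5:+C, 6:+B, 7:+B, 8:+A, 9:+B, 10:+C, 11:+C, 12:-C, 13:-C
Rule 3 (four of five consecutive points beyond the same 1σ limit) is satisfied at point 9.

rule 3 at point 9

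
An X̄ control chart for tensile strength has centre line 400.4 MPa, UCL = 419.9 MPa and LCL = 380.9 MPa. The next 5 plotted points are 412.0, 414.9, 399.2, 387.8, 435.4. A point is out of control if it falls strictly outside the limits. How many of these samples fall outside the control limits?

Compare each point to [380.9, 419.9]: sample 5 = 435.4 > UCL.

1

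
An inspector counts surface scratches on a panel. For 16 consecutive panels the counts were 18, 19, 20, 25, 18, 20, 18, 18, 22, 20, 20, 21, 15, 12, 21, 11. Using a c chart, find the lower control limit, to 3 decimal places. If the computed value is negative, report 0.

5.678

c̄ = (18 + 19 + 20 + 25 + 18 + 20 + 18 + 18 + 22 + 20 + 20 + 21 + 15 + 12 + 21 + 11) / 16 = 298 / 16 = 18.6250
LCL = c̄ − 3√c̄ = 18.6250 − 3 × 4.3157 = 5.6780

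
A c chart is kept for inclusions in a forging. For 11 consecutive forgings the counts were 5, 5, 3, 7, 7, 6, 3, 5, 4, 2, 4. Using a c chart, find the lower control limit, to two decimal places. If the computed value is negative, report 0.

0.00

c̄ = (5 + 5 + 3 + 7 + 7 + 6 + 3 + 5 + 4 + 2 + 4) / 11 = 51 / 11 = 4.6364
LCL = c̄ − 3√c̄ = 4.6364 − 3 × 2.1532 = -1.8233 → 0 (cannot be negative)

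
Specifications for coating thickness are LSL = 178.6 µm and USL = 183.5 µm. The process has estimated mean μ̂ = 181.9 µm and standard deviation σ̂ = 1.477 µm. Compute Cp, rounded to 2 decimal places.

Cp = (USL − LSL) / (6σ̂) = (183.5 − 178.6) / (6 × 1.477) = 4.9000 / 8.8620 = 0.5529

0.55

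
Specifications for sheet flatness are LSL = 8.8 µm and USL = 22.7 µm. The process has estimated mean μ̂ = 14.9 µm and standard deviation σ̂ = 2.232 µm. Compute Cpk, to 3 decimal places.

Cpu = (USL − μ̂) / (3σ̂) = (22.7 − 14.9) / (3 × 2.232) = 1.1649; Cpl = (μ̂ − LSL) / (3σ̂) = (14.9 − 8.8) / (3 × 2.232) = 0.9110; Cpk = min(Cpu, Cpl) = 0.9110

0.911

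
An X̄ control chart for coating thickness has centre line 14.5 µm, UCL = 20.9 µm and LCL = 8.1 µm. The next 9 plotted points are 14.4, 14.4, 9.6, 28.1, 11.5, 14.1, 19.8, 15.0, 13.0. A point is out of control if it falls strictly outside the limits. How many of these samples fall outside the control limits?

Compare each point to [8.1, 20.9]: sample 4 = 28.1 > UCL.

1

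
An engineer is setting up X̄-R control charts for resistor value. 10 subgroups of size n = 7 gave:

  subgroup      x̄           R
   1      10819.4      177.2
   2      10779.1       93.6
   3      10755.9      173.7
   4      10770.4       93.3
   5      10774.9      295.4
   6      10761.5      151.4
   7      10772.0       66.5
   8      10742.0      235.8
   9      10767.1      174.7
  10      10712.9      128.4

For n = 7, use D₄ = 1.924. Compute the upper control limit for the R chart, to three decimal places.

305.916

R̄ = (177.2 + 93.6 + 173.7 + 93.3 + 295.4 + 151.4 + 66.5 + 235.8 + 174.7 + 128.4) / 10 = 1590.0000 / 10 = 159.0000
UCL_R = D₄·R̄ = 1.924 × 159.0000 = 305.9160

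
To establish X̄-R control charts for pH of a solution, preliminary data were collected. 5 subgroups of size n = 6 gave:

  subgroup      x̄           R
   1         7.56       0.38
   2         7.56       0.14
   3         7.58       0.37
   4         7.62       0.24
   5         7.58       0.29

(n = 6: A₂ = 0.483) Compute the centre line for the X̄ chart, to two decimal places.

X̄̄ = (7.56 + 7.56 + 7.58 + 7.62 + 7.58) / 5 = 37.9000 / 5 = 7.5800
CL = X̄̄ = 7.5800

7.58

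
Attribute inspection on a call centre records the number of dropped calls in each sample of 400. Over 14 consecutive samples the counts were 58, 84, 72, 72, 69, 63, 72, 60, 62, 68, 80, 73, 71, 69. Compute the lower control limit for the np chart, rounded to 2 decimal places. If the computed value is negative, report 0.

46.77

p̄ = Σdᵢ / (k·n) = 973 / (14 × 400) = 0.17375
LCL = np̄ − 3·√(np̄(1−p̄)) = 69.5000 − 3 × 7.5779 = 46.7663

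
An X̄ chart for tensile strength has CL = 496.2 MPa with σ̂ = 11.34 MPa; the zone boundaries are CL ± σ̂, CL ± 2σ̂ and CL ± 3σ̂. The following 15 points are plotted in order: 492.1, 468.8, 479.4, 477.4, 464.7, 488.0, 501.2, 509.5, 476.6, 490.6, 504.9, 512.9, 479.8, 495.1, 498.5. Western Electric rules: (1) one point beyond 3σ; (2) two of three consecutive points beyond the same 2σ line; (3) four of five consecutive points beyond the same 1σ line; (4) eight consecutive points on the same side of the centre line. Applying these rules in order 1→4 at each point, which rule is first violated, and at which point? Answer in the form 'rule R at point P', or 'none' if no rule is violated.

Zone of each point (C = within 1σ̂, B = 1σ̂–2σ̂, A = 2σ̂–3σ̂, * = beyond 3σ̂; sign = side of CL): 1:-C, 2:-A, 3:-B, 4:-B, 5:-A, 6:-C, 7:+C, 8:+B, 9:-B, 10:-C, 11:+C, 12:+B, 13:-B, 14:-C, 15:+C
Rule 3 (four of five consecutive points beyond the same 1σ limit) is satisfied at point 5.

rule 3 at point 5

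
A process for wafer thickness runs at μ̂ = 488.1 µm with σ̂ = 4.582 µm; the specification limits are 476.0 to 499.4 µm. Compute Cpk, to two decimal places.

0.82

Cpu = (USL − μ̂) / (3σ̂) = (499.4 − 488.1) / (3 × 4.582) = 0.8221; Cpl = (μ̂ − LSL) / (3σ̂) = (488.1 − 476.0) / (3 × 4.582) = 0.8803; Cpk = min(Cpu, Cpl) = 0.8221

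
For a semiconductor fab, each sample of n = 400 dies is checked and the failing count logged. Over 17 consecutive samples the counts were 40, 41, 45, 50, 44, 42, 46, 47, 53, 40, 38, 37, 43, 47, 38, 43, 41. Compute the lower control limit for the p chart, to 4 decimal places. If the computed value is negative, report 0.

0.0615

p̄ = Σdᵢ / (k·n) = 735 / (17 × 400) = 0.10809
LCL = p̄ − 3·√(p̄(1−p̄)/n) = 0.10809 − 3 × 0.01552 = 0.06151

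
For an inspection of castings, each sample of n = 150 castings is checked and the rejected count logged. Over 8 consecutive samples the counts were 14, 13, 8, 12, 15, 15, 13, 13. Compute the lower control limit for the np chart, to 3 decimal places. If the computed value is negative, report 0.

2.583

p̄ = Σdᵢ / (k·n) = 103 / (8 × 150) = 0.08583
LCL = np̄ − 3·√(np̄(1−p̄)) = 12.8750 − 3 × 3.4307 = 2.5828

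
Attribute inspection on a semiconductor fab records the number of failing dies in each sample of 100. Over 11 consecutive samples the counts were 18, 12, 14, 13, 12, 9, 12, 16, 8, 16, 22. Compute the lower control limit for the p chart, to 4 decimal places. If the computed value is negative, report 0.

p̄ = Σdᵢ / (k·n) = 152 / (11 × 100) = 0.13818
LCL = p̄ − 3·√(p̄(1−p̄)/n) = 0.13818 − 3 × 0.03451 = 0.03465

0.0347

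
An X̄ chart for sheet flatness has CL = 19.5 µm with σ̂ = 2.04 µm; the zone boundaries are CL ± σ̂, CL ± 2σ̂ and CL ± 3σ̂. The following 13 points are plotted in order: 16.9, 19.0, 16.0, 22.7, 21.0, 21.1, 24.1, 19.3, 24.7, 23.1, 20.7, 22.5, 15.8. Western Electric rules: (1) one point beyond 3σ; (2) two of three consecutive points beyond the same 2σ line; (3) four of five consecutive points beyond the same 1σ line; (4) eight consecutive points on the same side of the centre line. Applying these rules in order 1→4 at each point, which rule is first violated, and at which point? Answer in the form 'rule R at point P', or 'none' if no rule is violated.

Zone of each point (C = within 1σ̂, B = 1σ̂–2σ̂, A = 2σ̂–3σ̂, * = beyond 3σ̂; sign = side of CL): 1:-B, 2:-C, 3:-B, 4:+B, 5:+C, 6:+C, 7:+A, 8:-C, 9:+A, 10:+B, 11:+C, 12:+B, 13:-B
Rule 2 (two of three consecutive points beyond the same 2σ limit) is satisfied at point 9.

rule 2 at point 9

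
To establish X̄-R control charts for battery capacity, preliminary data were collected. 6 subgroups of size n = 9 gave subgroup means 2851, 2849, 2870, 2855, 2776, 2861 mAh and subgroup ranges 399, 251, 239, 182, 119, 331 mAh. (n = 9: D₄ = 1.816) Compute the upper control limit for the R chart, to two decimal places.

460.36

R̄ = (399 + 251 + 239 + 182 + 119 + 331) / 6 = 1521.0000 / 6 = 253.5000
UCL_R = D₄·R̄ = 1.816 × 253.5000 = 460.3560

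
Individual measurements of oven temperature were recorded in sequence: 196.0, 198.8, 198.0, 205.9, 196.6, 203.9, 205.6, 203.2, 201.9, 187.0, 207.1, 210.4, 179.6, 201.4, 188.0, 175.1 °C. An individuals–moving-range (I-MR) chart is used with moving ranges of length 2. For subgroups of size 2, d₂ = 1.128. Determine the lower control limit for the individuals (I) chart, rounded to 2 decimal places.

X̄ = (196.0 + 198.8 + 198.0 + 205.9 + 196.6 + 203.9 + 205.6 + 203.2 + 201.9 + 187.0 + 207.1 + 210.4 + 179.6 + 201.4 + 188.0 + 175.1) / 16 = 197.4062
Moving ranges: 2.8, 0.8, 7.9, 9.3, 7.3, 1.7, 2.4, 1.3, 14.9, 20.1, 3.3, 30.8, 21.8, 13.4, 12.9; M̄R̄ = 150.7000 / 15 = 10.0467
LCL = X̄ − 3·M̄R̄/d₂ = 197.4062 − 3 × 10.0467 / 1.128 = 170.6864

170.69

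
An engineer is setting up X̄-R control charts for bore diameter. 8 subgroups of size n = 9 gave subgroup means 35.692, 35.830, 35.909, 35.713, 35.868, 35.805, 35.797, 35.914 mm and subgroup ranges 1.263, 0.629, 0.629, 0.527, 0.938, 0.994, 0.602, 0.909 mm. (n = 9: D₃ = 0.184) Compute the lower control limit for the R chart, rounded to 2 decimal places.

R̄ = (1.263 + 0.629 + 0.629 + 0.527 + 0.938 + 0.994 + 0.602 + 0.909) / 8 = 6.4910 / 8 = 0.8114
LCL_R = D₃·R̄ = 0.184 × 0.8114 = 0.1493

0.15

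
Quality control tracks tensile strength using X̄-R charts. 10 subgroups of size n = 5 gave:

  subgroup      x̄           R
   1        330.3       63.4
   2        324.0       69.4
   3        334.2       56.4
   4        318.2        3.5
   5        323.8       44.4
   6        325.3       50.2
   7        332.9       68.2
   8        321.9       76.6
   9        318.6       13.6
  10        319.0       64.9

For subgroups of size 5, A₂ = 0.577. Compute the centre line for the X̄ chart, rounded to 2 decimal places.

X̄̄ = (330.3 + 324.0 + 334.2 + 318.2 + 323.8 + 325.3 + 332.9 + 321.9 + 318.6 + 319.0) / 10 = 3248.2000 / 10 = 324.8200
CL = X̄̄ = 324.8200

324.82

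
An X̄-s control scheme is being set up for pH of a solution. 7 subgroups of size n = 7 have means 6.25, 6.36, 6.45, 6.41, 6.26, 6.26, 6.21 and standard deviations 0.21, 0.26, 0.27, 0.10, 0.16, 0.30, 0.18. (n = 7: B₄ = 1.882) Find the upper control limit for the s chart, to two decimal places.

0.40

s̄ = (0.21 + 0.26 + 0.27 + 0.10 + 0.16 + 0.30 + 0.18) / 7 = 0.2114
UCL_s = B₄·s̄ = 1.882 × 0.2114 = 0.3979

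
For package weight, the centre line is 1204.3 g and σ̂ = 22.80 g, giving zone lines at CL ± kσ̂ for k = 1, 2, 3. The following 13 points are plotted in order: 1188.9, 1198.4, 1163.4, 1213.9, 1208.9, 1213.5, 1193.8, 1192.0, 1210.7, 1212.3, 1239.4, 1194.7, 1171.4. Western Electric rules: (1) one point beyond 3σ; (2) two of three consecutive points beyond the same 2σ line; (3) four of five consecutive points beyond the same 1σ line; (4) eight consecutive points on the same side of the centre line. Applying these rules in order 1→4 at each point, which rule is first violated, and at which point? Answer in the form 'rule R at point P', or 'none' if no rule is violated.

none

Zone of each point (C = within 1σ̂, B = 1σ̂–2σ̂, A = 2σ̂–3σ̂, * = beyond 3σ̂; sign = side of CL): 1:-C, 2:-C, 3:-B, 4:+C, 5:+C, 6:+C, 7:-C, 8:-C, 9:+C, 10:+C, 11:+B, 12:-C, 13:-B
No rule fires across all 13 points.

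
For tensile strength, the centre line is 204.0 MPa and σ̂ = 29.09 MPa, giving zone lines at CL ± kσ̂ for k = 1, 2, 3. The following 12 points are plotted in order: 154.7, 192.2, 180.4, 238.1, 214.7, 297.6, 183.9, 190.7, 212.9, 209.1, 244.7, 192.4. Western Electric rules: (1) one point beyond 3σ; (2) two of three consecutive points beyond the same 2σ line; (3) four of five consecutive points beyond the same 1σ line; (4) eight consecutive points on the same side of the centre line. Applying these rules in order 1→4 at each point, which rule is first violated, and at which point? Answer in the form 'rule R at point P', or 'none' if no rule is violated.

Zone of each point (C = within 1σ̂, B = 1σ̂–2σ̂, A = 2σ̂–3σ̂, * = beyond 3σ̂; sign = side of CL): 1:-B, 2:-C, 3:-C, 4:+B, 5:+C, 6:+*, 7:-C, 8:-C, 9:+C, 10:+C, 11:+B, 12:-C
Rule 1 (one point beyond the 3σ limits) is satisfied at point 6.

rule 1 at point 6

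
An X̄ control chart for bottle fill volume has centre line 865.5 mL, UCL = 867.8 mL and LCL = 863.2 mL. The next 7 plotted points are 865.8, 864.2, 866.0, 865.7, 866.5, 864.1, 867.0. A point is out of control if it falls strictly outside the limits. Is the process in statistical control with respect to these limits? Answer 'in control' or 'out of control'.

All 7 points lie within [863.2, 867.8].

in control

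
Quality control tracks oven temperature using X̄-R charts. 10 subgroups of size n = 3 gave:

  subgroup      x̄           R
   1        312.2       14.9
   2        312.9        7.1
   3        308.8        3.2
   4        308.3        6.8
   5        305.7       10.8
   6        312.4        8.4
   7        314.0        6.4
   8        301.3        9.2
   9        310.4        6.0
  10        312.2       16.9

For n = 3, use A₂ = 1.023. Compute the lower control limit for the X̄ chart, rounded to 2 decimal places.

300.64

X̄̄ = (312.2 + 312.9 + 308.8 + 308.3 + 305.7 + 312.4 + 314.0 + 301.3 + 310.4 + 312.2) / 10 = 3098.2000 / 10 = 309.8200
R̄ = (14.9 + 7.1 + 3.2 + 6.8 + 10.8 + 8.4 + 6.4 + 9.2 + 6.0 + 16.9) / 10 = 89.7000 / 10 = 8.9700
LCL = X̄̄ − A₂·R̄ = 309.8200 − 1.023 × 8.9700 = 300.6437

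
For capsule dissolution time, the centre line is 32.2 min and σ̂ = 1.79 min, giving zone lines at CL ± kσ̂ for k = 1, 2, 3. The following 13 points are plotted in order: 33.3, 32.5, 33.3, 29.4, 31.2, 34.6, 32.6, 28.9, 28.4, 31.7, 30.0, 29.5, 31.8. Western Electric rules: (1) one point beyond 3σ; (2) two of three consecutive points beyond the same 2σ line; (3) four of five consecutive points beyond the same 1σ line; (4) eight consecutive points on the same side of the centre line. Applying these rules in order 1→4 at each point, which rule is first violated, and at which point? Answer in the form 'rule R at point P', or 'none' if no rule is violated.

rule 3 at point 12

Zone of each point (C = within 1σ̂, B = 1σ̂–2σ̂, A = 2σ̂–3σ̂, * = beyond 3σ̂; sign = side of CL): 1:+C, 2:+C, 3:+C, 4:-B, 5:-C, 6:+B, 7:+C, 8:-B, 9:-A, 10:-C, 11:-B, 12:-B, 13:-C
Rule 3 (four of five consecutive points beyond the same 1σ limit) is satisfied at point 12.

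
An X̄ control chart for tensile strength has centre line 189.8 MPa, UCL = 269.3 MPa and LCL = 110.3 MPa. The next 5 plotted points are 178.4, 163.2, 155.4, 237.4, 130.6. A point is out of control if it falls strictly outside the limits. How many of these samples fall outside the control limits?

All 5 points lie within [110.3, 269.3].

0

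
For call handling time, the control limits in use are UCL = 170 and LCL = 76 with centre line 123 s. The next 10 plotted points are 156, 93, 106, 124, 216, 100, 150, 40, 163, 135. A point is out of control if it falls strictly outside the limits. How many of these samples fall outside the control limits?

Compare each point to [76, 170]: sample 5 = 216 > UCL; sample 8 = 40 < LCL.

2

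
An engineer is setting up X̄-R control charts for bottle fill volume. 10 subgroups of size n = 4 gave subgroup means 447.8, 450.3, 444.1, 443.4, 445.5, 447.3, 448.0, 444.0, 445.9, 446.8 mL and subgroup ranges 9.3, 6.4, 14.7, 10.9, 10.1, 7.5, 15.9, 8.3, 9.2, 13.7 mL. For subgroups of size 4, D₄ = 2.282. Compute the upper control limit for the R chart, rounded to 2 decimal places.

24.19

R̄ = (9.3 + 6.4 + 14.7 + 10.9 + 10.1 + 7.5 + 15.9 + 8.3 + 9.2 + 13.7) / 10 = 106.0000 / 10 = 10.6000
UCL_R = D₄·R̄ = 2.282 × 10.6000 = 24.1892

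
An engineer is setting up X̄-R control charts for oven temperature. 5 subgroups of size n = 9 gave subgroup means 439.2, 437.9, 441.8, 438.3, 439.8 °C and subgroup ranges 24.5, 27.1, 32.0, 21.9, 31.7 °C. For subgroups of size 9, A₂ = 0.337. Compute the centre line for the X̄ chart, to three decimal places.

X̄̄ = (439.2 + 437.9 + 441.8 + 438.3 + 439.8) / 5 = 2197.0000 / 5 = 439.4000
CL = X̄̄ = 439.4000

439.400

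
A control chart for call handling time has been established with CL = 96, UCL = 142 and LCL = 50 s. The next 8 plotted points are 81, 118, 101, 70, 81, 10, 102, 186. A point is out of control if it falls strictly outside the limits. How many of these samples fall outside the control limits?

2

Compare each point to [50, 142]: sample 6 = 10 < LCL; sample 8 = 186 > UCL.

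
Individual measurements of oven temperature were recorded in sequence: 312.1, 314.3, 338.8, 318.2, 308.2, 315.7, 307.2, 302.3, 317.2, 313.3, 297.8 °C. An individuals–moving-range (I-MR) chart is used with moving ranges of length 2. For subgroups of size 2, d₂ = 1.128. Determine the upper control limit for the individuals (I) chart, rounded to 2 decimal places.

X̄ = (312.1 + 314.3 + 338.8 + 318.2 + 308.2 + 315.7 + 307.2 + 302.3 + 317.2 + 313.3 + 297.8) / 11 = 313.1909
Moving ranges: 2.2, 24.5, 20.6, 10.0, 7.5, 8.5, 4.9, 14.9, 3.9, 15.5; M̄R̄ = 112.5000 / 10 = 11.2500
UCL = X̄ + 3·M̄R̄/d₂ = 313.1909 + 3 × 11.2500 / 1.128 = 343.1111

343.11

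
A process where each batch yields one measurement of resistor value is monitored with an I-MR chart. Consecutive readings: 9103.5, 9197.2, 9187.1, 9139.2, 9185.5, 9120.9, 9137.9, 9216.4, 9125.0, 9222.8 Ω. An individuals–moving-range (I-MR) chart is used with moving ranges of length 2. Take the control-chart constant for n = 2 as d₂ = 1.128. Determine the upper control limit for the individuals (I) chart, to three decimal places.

X̄ = (9103.5 + 9197.2 + 9187.1 + 9139.2 + 9185.5 + 9120.9 + 9137.9 + 9216.4 + 9125.0 + 9222.8) / 10 = 9163.5500
Moving ranges: 93.7, 10.1, 47.9, 46.3, 64.6, 17.0, 78.5, 91.4, 97.8; M̄R̄ = 547.3000 / 9 = 60.8111
UCL = X̄ + 3·M̄R̄/d₂ = 9163.5500 + 3 × 60.8111 / 1.128 = 9325.2817

9325.282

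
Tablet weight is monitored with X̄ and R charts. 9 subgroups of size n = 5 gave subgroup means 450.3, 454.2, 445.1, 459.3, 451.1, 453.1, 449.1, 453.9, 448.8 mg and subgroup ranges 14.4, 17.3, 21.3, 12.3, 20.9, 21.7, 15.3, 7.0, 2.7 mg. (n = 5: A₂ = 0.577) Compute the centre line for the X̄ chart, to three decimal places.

X̄̄ = (450.3 + 454.2 + 445.1 + 459.3 + 451.1 + 453.1 + 449.1 + 453.9 + 448.8) / 9 = 4064.9000 / 9 = 451.6556
CL = X̄̄ = 451.6556

451.656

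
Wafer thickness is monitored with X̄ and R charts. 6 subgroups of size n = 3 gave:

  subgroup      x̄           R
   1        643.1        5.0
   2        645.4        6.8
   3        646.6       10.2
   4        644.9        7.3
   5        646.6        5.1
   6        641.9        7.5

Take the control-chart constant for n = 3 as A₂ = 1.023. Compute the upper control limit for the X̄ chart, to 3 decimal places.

X̄̄ = (643.1 + 645.4 + 646.6 + 644.9 + 646.6 + 641.9) / 6 = 3868.5000 / 6 = 644.7500
R̄ = (5.0 + 6.8 + 10.2 + 7.3 + 5.1 + 7.5) / 6 = 41.9000 / 6 = 6.9833
UCL = X̄̄ + A₂·R̄ = 644.7500 + 1.023 × 6.9833 = 651.8940

651.894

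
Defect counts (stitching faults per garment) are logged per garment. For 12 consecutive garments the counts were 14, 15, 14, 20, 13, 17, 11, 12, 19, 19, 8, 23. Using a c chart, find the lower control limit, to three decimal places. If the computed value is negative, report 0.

c̄ = (14 + 15 + 14 + 20 + 13 + 17 + 11 + 12 + 19 + 19 + 8 + 23) / 12 = 185 / 12 = 15.4167
LCL = c̄ − 3√c̄ = 15.4167 − 3 × 3.9264 = 3.6374

3.637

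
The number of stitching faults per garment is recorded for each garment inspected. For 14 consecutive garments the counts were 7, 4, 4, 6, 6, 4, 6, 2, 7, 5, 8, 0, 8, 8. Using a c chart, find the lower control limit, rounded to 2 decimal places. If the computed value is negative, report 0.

0.00

c̄ = (7 + 4 + 4 + 6 + 6 + 4 + 6 + 2 + 7 + 5 + 8 + 0 + 8 + 8) / 14 = 75 / 14 = 5.3571
LCL = c̄ − 3√c̄ = 5.3571 − 3 × 2.3146 = -1.5865 → 0 (cannot be negative)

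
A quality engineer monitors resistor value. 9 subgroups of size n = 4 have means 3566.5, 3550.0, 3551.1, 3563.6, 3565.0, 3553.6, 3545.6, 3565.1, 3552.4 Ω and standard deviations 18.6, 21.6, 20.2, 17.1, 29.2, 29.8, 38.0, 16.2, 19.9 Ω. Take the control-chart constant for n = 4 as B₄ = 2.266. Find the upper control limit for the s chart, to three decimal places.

53.024

s̄ = (18.6 + 21.6 + 20.2 + 17.1 + 29.2 + 29.8 + 38.0 + 16.2 + 19.9) / 9 = 23.4000
UCL_s = B₄·s̄ = 2.266 × 23.4000 = 53.0244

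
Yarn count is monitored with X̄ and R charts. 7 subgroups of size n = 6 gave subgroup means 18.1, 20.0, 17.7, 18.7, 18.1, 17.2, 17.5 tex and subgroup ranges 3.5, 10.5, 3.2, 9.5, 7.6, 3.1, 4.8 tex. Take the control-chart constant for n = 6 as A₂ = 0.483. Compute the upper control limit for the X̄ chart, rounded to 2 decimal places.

X̄̄ = (18.1 + 20.0 + 17.7 + 18.7 + 18.1 + 17.2 + 17.5) / 7 = 127.3000 / 7 = 18.1857
R̄ = (3.5 + 10.5 + 3.2 + 9.5 + 7.6 + 3.1 + 4.8) / 7 = 42.2000 / 7 = 6.0286
UCL = X̄̄ + A₂·R̄ = 18.1857 + 0.483 × 6.0286 = 21.0975

21.10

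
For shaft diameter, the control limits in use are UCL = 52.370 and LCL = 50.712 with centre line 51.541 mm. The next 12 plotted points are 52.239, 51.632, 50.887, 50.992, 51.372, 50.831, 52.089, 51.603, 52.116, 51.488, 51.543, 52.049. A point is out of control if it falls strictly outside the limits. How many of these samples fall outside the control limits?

All 12 points lie within [50.712, 52.370].

0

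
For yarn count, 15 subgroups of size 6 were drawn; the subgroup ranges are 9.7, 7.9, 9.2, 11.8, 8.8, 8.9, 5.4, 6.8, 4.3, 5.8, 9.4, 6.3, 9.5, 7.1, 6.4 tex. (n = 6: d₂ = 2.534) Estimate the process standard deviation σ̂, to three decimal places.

R̄ = (9.7 + 7.9 + 9.2 + 11.8 + 8.8 + 8.9 + 5.4 + 6.8 + 4.3 + 5.8 + 9.4 + 6.3 + 9.5 + 7.1 + 6.4) / 15 = 7.8200
σ̂ = R̄ / d₂ = 7.8200 / 2.534 = 3.0860

3.086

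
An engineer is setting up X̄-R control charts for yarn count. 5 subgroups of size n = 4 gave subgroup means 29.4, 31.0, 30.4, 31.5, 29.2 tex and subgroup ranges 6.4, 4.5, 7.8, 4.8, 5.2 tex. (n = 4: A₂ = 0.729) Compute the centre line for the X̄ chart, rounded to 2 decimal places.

30.30

X̄̄ = (29.4 + 31.0 + 30.4 + 31.5 + 29.2) / 5 = 151.5000 / 5 = 30.3000
CL = X̄̄ = 30.3000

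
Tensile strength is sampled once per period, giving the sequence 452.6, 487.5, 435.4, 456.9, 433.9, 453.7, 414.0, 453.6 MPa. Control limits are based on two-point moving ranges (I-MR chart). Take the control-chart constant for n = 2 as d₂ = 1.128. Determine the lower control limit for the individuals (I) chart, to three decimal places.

X̄ = (452.6 + 487.5 + 435.4 + 456.9 + 433.9 + 453.7 + 414.0 + 453.6) / 8 = 448.4500
Moving ranges: 34.9, 52.1, 21.5, 23.0, 19.8, 39.7, 39.6; M̄R̄ = 230.6000 / 7 = 32.9429
LCL = X̄ − 3·M̄R̄/d₂ = 448.4500 − 3 × 32.9429 / 1.128 = 360.8360

360.836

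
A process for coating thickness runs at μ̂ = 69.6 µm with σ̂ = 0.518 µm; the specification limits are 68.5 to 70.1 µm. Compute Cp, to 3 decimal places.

Cp = (USL − LSL) / (6σ̂) = (70.1 − 68.5) / (6 × 0.518) = 1.6000 / 3.1080 = 0.5148

0.515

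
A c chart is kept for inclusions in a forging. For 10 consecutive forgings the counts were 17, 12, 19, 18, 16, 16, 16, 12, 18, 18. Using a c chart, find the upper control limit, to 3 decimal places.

c̄ = (17 + 12 + 19 + 18 + 16 + 16 + 16 + 12 + 18 + 18) / 10 = 162 / 10 = 16.2000
UCL = c̄ + 3√c̄ = 16.2000 + 3 × √16.2000 = 16.2000 + 3 × 4.0249 = 28.2748

28.275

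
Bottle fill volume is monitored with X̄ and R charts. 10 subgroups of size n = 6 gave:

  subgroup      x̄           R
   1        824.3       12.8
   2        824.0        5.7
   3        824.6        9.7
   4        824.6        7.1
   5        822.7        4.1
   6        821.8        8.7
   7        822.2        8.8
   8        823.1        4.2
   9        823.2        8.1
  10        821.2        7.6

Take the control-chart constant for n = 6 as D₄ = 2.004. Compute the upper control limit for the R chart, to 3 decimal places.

R̄ = (12.8 + 5.7 + 9.7 + 7.1 + 4.1 + 8.7 + 8.8 + 4.2 + 8.1 + 7.6) / 10 = 76.8000 / 10 = 7.6800
UCL_R = D₄·R̄ = 2.004 × 7.6800 = 15.3907

15.391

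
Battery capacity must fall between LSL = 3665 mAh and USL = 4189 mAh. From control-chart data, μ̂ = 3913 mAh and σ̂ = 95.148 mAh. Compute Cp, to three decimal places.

0.918

Cp = (USL − LSL) / (6σ̂) = (4189 − 3665) / (6 × 95.148) = 524.0000 / 570.8880 = 0.9179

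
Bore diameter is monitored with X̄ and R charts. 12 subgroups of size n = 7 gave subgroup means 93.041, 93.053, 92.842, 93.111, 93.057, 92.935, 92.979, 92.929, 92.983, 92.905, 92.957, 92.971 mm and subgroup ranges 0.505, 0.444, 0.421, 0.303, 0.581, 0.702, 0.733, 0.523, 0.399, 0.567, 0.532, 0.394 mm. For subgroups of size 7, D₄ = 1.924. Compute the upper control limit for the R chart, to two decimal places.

0.98

R̄ = (0.505 + 0.444 + 0.421 + 0.303 + 0.581 + 0.702 + 0.733 + 0.523 + 0.399 + 0.567 + 0.532 + 0.394) / 12 = 6.1040 / 12 = 0.5087
UCL_R = D₄·R̄ = 1.924 × 0.5087 = 0.9787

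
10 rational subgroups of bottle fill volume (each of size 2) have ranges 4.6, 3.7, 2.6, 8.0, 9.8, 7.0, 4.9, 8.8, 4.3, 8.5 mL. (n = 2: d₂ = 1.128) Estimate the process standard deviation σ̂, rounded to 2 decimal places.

5.51

R̄ = (4.6 + 3.7 + 2.6 + 8.0 + 9.8 + 7.0 + 4.9 + 8.8 + 4.3 + 8.5) / 10 = 6.2200
σ̂ = R̄ / d₂ = 6.2200 / 1.128 = 5.5142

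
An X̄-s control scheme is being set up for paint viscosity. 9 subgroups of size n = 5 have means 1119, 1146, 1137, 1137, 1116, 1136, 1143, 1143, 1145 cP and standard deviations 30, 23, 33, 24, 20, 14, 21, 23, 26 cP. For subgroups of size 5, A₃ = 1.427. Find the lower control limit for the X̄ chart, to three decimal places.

1101.847

X̄̄ = (1119 + 1146 + 1137 + 1137 + 1116 + 1136 + 1143 + 1143 + 1145) / 9 = 1135.7778
s̄ = (30 + 23 + 33 + 24 + 20 + 14 + 21 + 23 + 26) / 9 = 23.7778
LCL = X̄̄ − A₃·s̄ = 1135.7778 − 1.427 × 23.7778 = 1101.8469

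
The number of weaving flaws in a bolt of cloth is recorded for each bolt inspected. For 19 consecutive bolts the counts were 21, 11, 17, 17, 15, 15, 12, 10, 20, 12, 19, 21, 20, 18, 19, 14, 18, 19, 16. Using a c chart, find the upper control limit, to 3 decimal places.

28.722

c̄ = (21 + 11 + 17 + 17 + 15 + 15 + 12 + 10 + 20 + 12 + 19 + 21 + 20 + 18 + 19 + 14 + 18 + 19 + 16) / 19 = 314 / 19 = 16.5263
UCL = c̄ + 3√c̄ = 16.5263 + 3 × √16.5263 = 16.5263 + 3 × 4.0653 = 28.7221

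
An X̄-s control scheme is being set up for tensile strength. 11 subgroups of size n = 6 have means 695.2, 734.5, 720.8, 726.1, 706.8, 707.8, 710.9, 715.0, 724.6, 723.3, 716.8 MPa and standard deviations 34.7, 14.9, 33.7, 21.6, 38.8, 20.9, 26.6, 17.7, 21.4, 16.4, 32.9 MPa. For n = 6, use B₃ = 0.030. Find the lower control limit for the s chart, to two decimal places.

s̄ = (34.7 + 14.9 + 33.7 + 21.6 + 38.8 + 20.9 + 26.6 + 17.7 + 21.4 + 16.4 + 32.9) / 11 = 25.4182
LCL_s = B₃·s̄ = 0.030 × 25.4182 = 0.7625

0.76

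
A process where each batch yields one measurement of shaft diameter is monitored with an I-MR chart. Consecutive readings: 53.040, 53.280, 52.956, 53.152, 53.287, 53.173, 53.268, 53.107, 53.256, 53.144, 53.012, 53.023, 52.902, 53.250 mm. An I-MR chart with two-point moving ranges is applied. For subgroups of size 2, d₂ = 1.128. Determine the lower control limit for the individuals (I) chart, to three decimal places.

52.695

X̄ = (53.040 + 53.280 + 52.956 + 53.152 + 53.287 + 53.173 + 53.268 + 53.107 + 53.256 + 53.144 + 53.012 + 53.023 + 52.902 + 53.250) / 14 = 53.1321
Moving ranges: 0.240, 0.324, 0.196, 0.135, 0.114, 0.095, 0.161, 0.149, 0.112, 0.132, 0.011, 0.121, 0.348; M̄R̄ = 2.1380 / 13 = 0.1645
LCL = X̄ − 3·M̄R̄/d₂ = 53.1321 − 3 × 0.1645 / 1.128 = 52.6947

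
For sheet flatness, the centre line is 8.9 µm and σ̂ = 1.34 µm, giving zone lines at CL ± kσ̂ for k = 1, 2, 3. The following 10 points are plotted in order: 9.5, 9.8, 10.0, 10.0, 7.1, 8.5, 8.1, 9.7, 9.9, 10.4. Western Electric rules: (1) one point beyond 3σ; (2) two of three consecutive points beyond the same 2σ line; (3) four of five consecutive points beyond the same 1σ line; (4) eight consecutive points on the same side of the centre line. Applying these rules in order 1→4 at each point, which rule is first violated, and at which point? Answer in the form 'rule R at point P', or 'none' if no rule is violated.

Zone of each point (C = within 1σ̂, B = 1σ̂–2σ̂, A = 2σ̂–3σ̂, * = beyond 3σ̂; sign = side of CL): 1:+C, 2:+C, 3:+C, 4:+C, 5:-B, 6:-C, 7:-C, 8:+C, 9:+C, 10:+B
No rule fires across all 10 points.

none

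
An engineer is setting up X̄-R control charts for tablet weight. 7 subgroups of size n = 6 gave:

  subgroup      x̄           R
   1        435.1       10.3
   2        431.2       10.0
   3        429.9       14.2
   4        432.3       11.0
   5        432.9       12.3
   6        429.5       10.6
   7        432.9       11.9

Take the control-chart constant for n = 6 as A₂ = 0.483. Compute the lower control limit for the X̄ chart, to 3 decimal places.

426.431

X̄̄ = (435.1 + 431.2 + 429.9 + 432.3 + 432.9 + 429.5 + 432.9) / 7 = 3023.8000 / 7 = 431.9714
R̄ = (10.3 + 10.0 + 14.2 + 11.0 + 12.3 + 10.6 + 11.9) / 7 = 80.3000 / 7 = 11.4714
LCL = X̄̄ − A₂·R̄ = 431.9714 − 0.483 × 11.4714 = 426.4307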